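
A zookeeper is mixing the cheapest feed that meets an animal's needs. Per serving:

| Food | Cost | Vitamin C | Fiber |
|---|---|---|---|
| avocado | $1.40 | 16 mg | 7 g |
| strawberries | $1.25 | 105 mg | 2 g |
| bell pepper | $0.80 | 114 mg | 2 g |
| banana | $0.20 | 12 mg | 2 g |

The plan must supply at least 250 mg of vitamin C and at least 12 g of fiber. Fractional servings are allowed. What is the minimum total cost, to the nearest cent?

For a min-cost LP with two ≥-constraints, a basic feasible solution has at most two positive variables.
avocado only: max(250/16, 12/7) = 15.62 servings → $21.88.
strawberries only: max(250/105, 12/2) = 6 servings → $7.50.
bell pepper only: max(250/114, 12/2) = 6 servings → $4.80.
banana only: max(250/12, 12/2) = 20.83 servings → $4.17.
avocado + strawberries with both tight: 1.081 servings and 2.216 servings → $4.28.
avocado + bell pepper with both tight: 1.133 servings and 2.034 servings → $3.21.
avocado + banana with both targets exact would need a negative amount; discard.
strawberries + bell pepper with both targets exact would need a negative amount; discard.
strawberries + banana with both tight: 1.914 servings and 4.086 servings → $3.21.
bell pepper + banana with both tight: 1.745 servings and 4.255 servings → $2.25.
So the least-cost plan costs $2.25.

$2.25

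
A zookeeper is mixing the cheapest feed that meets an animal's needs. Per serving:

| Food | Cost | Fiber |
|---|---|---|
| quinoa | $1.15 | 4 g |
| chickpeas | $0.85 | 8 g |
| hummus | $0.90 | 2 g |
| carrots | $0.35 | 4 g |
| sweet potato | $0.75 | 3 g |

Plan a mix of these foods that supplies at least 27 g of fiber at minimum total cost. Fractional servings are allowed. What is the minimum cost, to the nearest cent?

$2.36

Cost per g of fiber: carrots $0.0875, chickpeas $0.1062, sweet potato $0.2500, quinoa $0.2875, hummus $0.4500.
With no serving limits, use only carrots: 27 g / 4 g = 6.75 servings × $0.35 = $2.36.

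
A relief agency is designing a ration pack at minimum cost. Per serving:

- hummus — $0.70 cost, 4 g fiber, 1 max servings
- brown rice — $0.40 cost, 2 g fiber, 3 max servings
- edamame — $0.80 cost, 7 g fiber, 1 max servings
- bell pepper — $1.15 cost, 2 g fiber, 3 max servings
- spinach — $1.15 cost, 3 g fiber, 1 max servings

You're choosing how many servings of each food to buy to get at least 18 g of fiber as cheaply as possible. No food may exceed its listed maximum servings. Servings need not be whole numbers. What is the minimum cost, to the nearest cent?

Cost per g of fiber: edamame $0.1143, hummus $0.1750, brown rice $0.2000, spinach $0.3833, bell pepper $0.5750.
Take 1 serving of edamame: +7.0 g fiber for $0.80 (total $0.80, still need 11.0 g).
Take 1 serving of hummus: +4.0 g fiber for $0.70 (total $1.50, still need 7.0 g).
Take 3 servings of brown rice: +6.0 g fiber for $1.20 (total $2.70, still need 1.0 g).
Take 0.3333 servings of spinach: +1.0 g fiber for $0.38 (total $3.08, still need 0.0 g).
Filling from the cheapest source first is optimal under one linear minimum: $3.08.

$3.08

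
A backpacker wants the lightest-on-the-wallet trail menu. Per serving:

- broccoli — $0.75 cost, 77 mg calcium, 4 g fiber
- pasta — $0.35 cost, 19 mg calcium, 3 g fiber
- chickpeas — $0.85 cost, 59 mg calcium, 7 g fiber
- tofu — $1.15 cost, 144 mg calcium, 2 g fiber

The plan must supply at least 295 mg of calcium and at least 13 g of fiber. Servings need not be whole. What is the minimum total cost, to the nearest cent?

broccoli only: max(295/77, 13/4) = 3.831 servings → $2.87.
pasta only: max(295/19, 13/3) = 15.53 servings → $5.43.
chickpeas only: max(295/59, 13/7) = 5 servings → $4.25.
tofu only: max(295/144, 13/2) = 6.5 servings → $7.47.
broccoli + pasta: the both-tight solution has a negative serving — not a feasible corner.
broccoli + chickpeas: the both-tight solution has a negative serving — not a feasible corner.
broccoli + tofu with both tight: 3.038 servings and 0.4242 servings → $2.77.
pasta + chickpeas: the both-tight solution has a negative serving — not a feasible corner.
pasta + tofu with both tight: 3.254 servings and 1.619 servings → $3.00.
chickpeas + tofu with both tight: 1.44 servings and 1.458 servings → $2.90.
The minimum over all feasible corners is $2.77.

$2.77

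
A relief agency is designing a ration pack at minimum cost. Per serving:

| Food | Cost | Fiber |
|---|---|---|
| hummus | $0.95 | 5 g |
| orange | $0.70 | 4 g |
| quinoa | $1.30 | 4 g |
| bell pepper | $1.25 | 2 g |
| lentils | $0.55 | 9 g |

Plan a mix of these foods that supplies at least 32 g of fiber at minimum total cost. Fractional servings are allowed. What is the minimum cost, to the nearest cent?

Cost per g of fiber: lentils $0.0611, orange $0.1750, hummus $0.1900, quinoa $0.3250, bell pepper $0.6250.
With no serving limits, use only lentils: 32 g / 9 g = 3.556 servings × $0.55 = $1.96.

$1.96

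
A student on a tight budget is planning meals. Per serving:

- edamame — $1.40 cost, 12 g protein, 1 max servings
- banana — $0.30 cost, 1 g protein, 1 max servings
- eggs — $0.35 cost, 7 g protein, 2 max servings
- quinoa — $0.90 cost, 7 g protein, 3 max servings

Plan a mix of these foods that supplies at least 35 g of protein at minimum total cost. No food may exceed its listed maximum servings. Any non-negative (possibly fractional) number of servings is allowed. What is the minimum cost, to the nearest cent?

$3.26

Cost per g of protein: eggs $0.0500, edamame $0.1167, quinoa $0.1286, banana $0.3000.
Take 2 servings of eggs: +14.0 g protein for $0.70 (total $0.70, still need 21.0 g).
Take 1 serving of edamame: +12.0 g protein for $1.40 (total $2.10, still need 9.0 g).
Take 1.286 servings of quinoa: +9.0 g protein for $1.16 (total $3.26, still need 0.0 g).
Greedy by cheapest-per-g is optimal for a single linear constraint, so the minimum cost is $3.26.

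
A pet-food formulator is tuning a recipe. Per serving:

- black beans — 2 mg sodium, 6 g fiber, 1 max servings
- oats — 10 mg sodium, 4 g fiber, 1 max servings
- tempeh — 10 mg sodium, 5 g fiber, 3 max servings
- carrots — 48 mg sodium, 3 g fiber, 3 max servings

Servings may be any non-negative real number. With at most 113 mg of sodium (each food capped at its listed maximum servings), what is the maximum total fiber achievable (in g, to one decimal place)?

Fiber per mg sodium: black beans 3, tempeh 0.5, oats 0.4, carrots 0.0625.
Take 1 serving of black beans: uses 2 mg sodium, +6.0 g fiber (running total 6.0 g).
Take 3 servings of tempeh: uses 30 mg sodium, +15.0 g fiber (running total 21.0 g).
Take 1 serving of oats: uses 10 mg sodium, +4.0 g fiber (running total 25.0 g).
Take 1.479 servings of carrots: uses 71 mg sodium, +4.4 g fiber (running total 29.4 g).
Filling greedily by fiber-per-mg sodium is optimal for one linear limit, giving 29.4 g.

29.4 g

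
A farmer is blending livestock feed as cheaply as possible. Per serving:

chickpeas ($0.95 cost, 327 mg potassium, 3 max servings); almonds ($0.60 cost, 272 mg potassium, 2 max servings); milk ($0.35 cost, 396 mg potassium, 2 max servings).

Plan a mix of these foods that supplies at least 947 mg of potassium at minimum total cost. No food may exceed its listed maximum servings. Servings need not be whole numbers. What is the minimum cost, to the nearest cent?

Cost per mg of potassium: milk $0.0009, almonds $0.0022, chickpeas $0.0029.
Take 2 servings of milk: +792.0 mg potassium for $0.70 (total $0.70, still need 155.0 mg).
Take 0.5699 servings of almonds: +155.0 mg potassium for $0.34 (total $1.04, still need 0.0 mg).
Greedy by cheapest-per-mg is optimal for a single linear constraint, so the minimum cost is $1.04.

$1.04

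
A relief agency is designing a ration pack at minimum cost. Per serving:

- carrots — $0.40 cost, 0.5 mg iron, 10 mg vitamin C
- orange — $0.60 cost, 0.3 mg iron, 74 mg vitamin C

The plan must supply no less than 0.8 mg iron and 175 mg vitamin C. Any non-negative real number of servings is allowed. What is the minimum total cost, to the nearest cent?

$1.48

Compare the cost at each extreme point of the feasible region.
carrots only: max(0.8/0.5, 175/10) = 17.5 servings → $7.00.
orange only: max(0.8/0.3, 175/74) = 2.667 servings → $1.60.
carrots + orange with both tight: 0.1971 servings and 2.338 servings → $1.48.
The minimum over all feasible corners is $1.48.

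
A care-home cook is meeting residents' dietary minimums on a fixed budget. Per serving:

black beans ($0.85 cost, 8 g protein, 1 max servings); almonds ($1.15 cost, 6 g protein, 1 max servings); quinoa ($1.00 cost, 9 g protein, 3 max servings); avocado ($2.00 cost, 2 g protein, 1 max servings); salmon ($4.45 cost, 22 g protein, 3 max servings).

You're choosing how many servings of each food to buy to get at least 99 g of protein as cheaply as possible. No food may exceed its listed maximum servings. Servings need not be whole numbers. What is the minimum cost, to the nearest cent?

Cost per g of protein: black beans $0.1062, quinoa $0.1111, almonds $0.1917, salmon $0.2023, avocado $1.0000.
Take 1 serving of black beans: +8.0 g protein for $0.85 (total $0.85, still need 91.0 g).
Take 3 servings of quinoa: +27.0 g protein for $3.00 (total $3.85, still need 64.0 g).
Take 1 serving of almonds: +6.0 g protein for $1.15 (total $5.00, still need 58.0 g).
Take 2.636 servings of salmon: +58.0 g protein for $11.73 (total $16.73, still need 0.0 g).
Greedy by cheapest-per-g is optimal for a single linear constraint, so the minimum cost is $16.73.

$16.73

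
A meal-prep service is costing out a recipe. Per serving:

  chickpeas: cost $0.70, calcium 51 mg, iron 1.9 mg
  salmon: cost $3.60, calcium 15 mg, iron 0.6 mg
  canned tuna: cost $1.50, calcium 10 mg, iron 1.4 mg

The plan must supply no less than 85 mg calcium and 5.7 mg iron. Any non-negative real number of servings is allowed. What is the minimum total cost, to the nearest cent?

$2.10

chickpeas only: max(85/51, 5.7/1.9) = 3 servings → $2.10.
salmon only: max(85/15, 5.7/0.6) = 9.5 servings → $34.20.
canned tuna only: max(85/10, 5.7/1.4) = 8.5 servings → $12.75.
chickpeas + salmon: the both-tight solution has a negative serving — not a feasible corner.
chickpeas + canned tuna with both tight: 1.183 servings and 2.466 servings → $4.53.
salmon + canned tuna with both tight: 4.133 servings and 2.3 servings → $18.33.
So the least-cost plan costs $2.10.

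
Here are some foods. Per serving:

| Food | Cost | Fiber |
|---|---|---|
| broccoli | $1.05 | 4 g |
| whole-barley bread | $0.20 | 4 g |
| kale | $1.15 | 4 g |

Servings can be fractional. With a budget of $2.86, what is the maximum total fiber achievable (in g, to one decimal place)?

57.2 g

Fiber per dollar: whole-barley bread 20, broccoli 3.81, kale 3.478.
With no serving limits, spend the whole cost allowance on whole-barley bread: $2.86 / $0.20 × 4 g = 57.2 g.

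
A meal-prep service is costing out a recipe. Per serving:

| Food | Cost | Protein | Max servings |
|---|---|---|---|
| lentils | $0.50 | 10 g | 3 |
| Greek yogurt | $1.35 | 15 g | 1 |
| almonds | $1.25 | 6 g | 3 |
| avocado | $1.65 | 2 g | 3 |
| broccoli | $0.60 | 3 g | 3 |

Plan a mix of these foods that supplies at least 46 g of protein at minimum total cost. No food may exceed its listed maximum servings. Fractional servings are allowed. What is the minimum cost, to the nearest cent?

$3.05

Cost per g of protein: lentils $0.0500, Greek yogurt $0.0900, broccoli $0.2000, almonds $0.2083, avocado $0.8250.
Take 3 servings of lentils: +30.0 g protein for $1.50 (total $1.50, still need 16.0 g).
Take 1 serving of Greek yogurt: +15.0 g protein for $1.35 (total $2.85, still need 1.0 g).
Take 0.3333 servings of broccoli: +1.0 g protein for $0.20 (total $3.05, still need 0.0 g).
Filling from the cheapest source first is optimal under one linear minimum: $3.05.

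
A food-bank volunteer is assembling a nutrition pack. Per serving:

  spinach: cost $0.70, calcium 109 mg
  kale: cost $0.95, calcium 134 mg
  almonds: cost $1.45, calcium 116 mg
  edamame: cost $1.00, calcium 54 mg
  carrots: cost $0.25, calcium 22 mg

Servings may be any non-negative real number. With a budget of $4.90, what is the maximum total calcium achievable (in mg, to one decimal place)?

Calcium per dollar: spinach 155.7, kale 141.1, carrots 88, almonds 80, edamame 54.
With no serving limits, spend the whole cost allowance on spinach: $4.90 / $0.70 × 109 mg = 763.0 mg.

763.0 mg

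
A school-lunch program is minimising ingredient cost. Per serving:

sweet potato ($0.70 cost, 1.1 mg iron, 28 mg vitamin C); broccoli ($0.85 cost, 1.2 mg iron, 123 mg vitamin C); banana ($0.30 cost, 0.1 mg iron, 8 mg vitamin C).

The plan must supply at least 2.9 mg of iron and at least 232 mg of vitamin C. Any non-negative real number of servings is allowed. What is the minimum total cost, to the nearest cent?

$1.99

For a min-cost LP with two ≥-constraints, a basic feasible solution has at most two positive variables.
sweet potato only: max(2.9/1.1, 232/28) = 8.286 servings → $5.80.
broccoli only: max(2.9/1.2, 232/123) = 2.417 servings → $2.05.
banana only: max(2.9/0.1, 232/8) = 29 servings → $8.70.
sweet potato + broccoli with both tight: 0.7699 servings and 1.711 servings → $1.99.
sweet potato + banana with both tight: 0 servings and 29 servings → $8.70.
broccoli + banana with both tight: 0 servings and 29 servings → $8.70.
So the least-cost plan costs $1.99.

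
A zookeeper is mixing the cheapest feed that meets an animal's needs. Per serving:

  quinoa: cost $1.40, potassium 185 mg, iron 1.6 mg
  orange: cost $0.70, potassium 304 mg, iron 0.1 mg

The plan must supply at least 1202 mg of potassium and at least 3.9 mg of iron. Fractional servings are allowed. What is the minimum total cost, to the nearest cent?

quinoa only: max(1202/185, 3.9/1.6) = 6.497 servings → $9.10.
orange only: max(1202/304, 3.9/0.1) = 39 servings → $27.30.
quinoa + orange with both tight: 2.277 servings and 2.568 servings → $4.99.
The minimum over all feasible corners is $4.99.

$4.99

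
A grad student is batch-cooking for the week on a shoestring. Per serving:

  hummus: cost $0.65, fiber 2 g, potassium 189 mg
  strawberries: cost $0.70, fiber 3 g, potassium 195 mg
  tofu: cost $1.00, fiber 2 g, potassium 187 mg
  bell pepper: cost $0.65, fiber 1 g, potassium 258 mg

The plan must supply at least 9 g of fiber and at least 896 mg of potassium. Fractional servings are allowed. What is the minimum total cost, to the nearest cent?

An LP optimum is at a vertex; with two nutrient constraints at most two foods are used. Check each candidate.
hummus only: max(9/2, 896/189) = 4.741 servings → $3.08.
strawberries only: max(9/3, 896/195) = 4.595 servings → $3.22.
tofu only: max(9/2, 896/187) = 4.791 servings → $4.79.
bell pepper only: max(9/1, 896/258) = 9 servings → $5.85.
hummus + strawberries: intersection lies outside the first quadrant.
hummus + tofu: intersection lies outside the first quadrant.
hummus + bell pepper with both tight: 4.361 servings and 0.2783 servings → $3.02.
strawberries + tofu: intersection lies outside the first quadrant.
strawberries + bell pepper with both tight: 2.463 servings and 1.611 servings → $2.77.
tofu + bell pepper with both tight: 4.334 servings and 0.3313 servings → $4.55.
So the least-cost plan costs $2.77.

$2.77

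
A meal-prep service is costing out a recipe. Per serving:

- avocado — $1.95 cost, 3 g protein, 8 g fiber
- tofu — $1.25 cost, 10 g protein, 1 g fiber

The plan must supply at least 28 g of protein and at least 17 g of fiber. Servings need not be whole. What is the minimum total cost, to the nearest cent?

$6.40

At the optimum either one food covers both requirements or two foods hit both targets exactly; no other combination can be cheaper.
avocado only: max(28/3, 17/8) = 9.333 servings → $18.20.
tofu only: max(28/10, 17/1) = 17 servings → $21.25.
avocado + tofu with both tight: 1.844 servings and 2.247 servings → $6.40.
The minimum over all feasible corners is $6.40.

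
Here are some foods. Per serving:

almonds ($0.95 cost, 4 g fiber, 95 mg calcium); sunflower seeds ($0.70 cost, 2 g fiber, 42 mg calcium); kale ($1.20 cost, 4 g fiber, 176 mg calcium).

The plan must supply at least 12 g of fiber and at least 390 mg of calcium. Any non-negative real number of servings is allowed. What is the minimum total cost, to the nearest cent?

$3.17

This is a tiny linear program; its minimum lies at a vertex of the feasible set. List the vertices and price them.
almonds only: max(12/4, 390/95) = 4.105 servings → $3.90.
sunflower seeds only: max(12/2, 390/42) = 9.286 servings → $6.50.
kale only: max(12/4, 390/176) = 3 servings → $3.60.
almonds + sunflower seeds: the both-tight solution has a negative serving — not a feasible corner.
almonds + kale with both tight: 1.704 servings and 1.296 servings → $3.17.
sunflower seeds + kale with both tight: 3 servings and 1.5 servings → $3.90.
The minimum over all feasible corners is $3.17.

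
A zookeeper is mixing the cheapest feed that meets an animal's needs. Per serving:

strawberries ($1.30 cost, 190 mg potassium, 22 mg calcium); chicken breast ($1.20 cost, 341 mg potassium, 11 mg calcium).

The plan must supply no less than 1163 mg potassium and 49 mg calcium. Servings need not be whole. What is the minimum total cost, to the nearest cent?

strawberries only: max(1163/190, 49/22) = 6.121 servings → $7.96.
chicken breast only: max(1163/341, 49/11) = 4.455 servings → $5.35.
strawberries + chicken breast with both tight: 0.7236 servings and 3.007 servings → $4.55.
Cheapest feasible corner: $4.55.

$4.55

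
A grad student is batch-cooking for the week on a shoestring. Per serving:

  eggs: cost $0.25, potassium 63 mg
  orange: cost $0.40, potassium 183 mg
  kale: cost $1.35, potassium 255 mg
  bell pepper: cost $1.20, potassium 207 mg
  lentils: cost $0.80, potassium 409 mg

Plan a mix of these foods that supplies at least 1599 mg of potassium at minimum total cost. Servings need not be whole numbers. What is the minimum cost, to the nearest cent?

Cost per mg of potassium: lentils $0.0020, orange $0.0022, eggs $0.0040, kale $0.0053, bell pepper $0.0058.
With no serving limits, use only lentils: 1599 mg / 409 mg = 3.91 servings × $0.80 = $3.13.

$3.13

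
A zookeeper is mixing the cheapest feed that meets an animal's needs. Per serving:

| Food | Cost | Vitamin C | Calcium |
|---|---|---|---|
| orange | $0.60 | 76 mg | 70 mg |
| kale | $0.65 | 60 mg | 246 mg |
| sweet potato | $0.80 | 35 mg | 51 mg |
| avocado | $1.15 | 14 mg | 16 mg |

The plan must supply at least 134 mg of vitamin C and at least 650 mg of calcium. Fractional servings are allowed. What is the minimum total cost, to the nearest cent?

$1.72

An LP optimum is at a vertex; with two nutrient constraints at most two foods are used. Check each candidate.
orange only: max(134/76, 650/70) = 9.286 servings → $5.57.
kale only: max(134/60, 650/246) = 2.642 servings → $1.72.
sweet potato only: max(134/35, 650/51) = 12.75 servings → $10.20.
avocado only: max(134/14, 650/16) = 40.62 servings → $46.72.
orange + kale with both targets exact would need a negative amount; discard.
orange + sweet potato: the both-tight solution has a negative serving — not a feasible corner.
orange + avocado: the both-tight solution has a negative serving — not a feasible corner.
kale + sweet potato with both targets exact would need a negative amount; discard.
kale + avocado: intersection lies outside the first quadrant.
sweet potato + avocado: intersection lies outside the first quadrant.
Cheapest feasible corner: $1.72.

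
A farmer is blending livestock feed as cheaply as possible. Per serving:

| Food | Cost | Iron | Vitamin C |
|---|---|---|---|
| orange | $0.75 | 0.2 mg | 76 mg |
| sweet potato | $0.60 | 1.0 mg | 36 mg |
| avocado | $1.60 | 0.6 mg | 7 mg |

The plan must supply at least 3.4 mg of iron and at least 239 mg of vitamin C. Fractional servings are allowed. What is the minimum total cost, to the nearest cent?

$3.11

Compare the cost at each extreme point of the feasible region.
orange only: max(3.4/0.2, 239/76) = 17 servings → $12.75.
sweet potato only: max(3.4/1.0, 239/36) = 6.639 servings → $3.98.
avocado only: max(3.4/0.6, 239/7) = 34.14 servings → $54.63.
orange + sweet potato with both tight: 1.695 servings and 3.061 servings → $3.11.
orange + avocado with both tight: 2.706 servings and 4.765 servings → $9.65.
sweet potato + avocado: intersection lies outside the first quadrant.
Cheapest feasible corner: $3.11.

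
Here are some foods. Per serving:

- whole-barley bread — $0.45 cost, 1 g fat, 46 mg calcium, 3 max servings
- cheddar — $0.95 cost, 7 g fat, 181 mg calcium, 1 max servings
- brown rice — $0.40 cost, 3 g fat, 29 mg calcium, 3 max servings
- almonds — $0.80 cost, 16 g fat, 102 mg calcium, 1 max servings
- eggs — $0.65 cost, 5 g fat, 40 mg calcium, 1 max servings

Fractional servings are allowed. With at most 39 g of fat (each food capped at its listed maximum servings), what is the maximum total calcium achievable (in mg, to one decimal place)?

541.6 mg

Calcium per g fat: whole-barley bread 46, cheddar 25.86, brown rice 9.667, eggs 8, almonds 6.375.
Take 3 servings of whole-barley bread: uses 3 g fat, +138.0 mg calcium (running total 138.0 mg).
Take 1 serving of cheddar: uses 7 g fat, +181.0 mg calcium (running total 319.0 mg).
Take 3 servings of brown rice: uses 9 g fat, +87.0 mg calcium (running total 406.0 mg).
Take 1 serving of eggs: uses 5 g fat, +40.0 mg calcium (running total 446.0 mg).
Take 0.9375 servings of almonds: uses 15 g fat, +95.6 mg calcium (running total 541.6 mg).
Filling greedily by calcium-per-g fat is optimal for one linear limit, giving 541.6 mg.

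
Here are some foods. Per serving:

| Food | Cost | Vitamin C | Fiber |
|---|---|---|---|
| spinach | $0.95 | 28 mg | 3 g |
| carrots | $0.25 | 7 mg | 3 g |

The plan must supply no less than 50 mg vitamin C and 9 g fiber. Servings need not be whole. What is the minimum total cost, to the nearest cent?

Minimising a linear cost over {vitamin C ≥ 50, fiber ≥ 9, servings ≥ 0} — the optimum is at a vertex, using one or two foods.
spinach only: max(50/28, 9/3) = 3 servings → $2.85.
carrots only: max(50/7, 9/3) = 7.143 servings → $1.79.
spinach + carrots with both tight: 1.381 servings and 1.619 servings → $1.72.
The minimum over all feasible corners is $1.72.

$1.72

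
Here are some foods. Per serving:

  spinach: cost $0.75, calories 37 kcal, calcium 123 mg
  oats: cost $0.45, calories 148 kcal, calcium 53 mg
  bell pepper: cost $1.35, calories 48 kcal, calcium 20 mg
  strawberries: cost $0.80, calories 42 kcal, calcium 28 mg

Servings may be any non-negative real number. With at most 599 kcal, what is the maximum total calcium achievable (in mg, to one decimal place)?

Calcium per kcal: spinach 3.324, strawberries 0.6667, bell pepper 0.4167, oats 0.3581.
With no serving limits, spend the whole calories allowance on spinach: 599 kcal / 37 kcal × 123 mg = 1991.3 mg.

1991.3 mg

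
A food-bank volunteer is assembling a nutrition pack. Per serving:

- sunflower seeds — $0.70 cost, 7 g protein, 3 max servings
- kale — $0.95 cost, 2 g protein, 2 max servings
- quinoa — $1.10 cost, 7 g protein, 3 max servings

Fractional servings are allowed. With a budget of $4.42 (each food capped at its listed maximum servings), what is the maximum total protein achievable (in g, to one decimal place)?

Protein per dollar: sunflower seeds 10, quinoa 6.364, kale 2.105.
Take 3 servings of sunflower seeds: spends $2.10, +21.0 g protein (running total 21.0 g).
Take 2.109 servings of quinoa: spends $2.32, +14.8 g protein (running total 35.8 g).
Filling greedily by protein-per-dollar is optimal for one linear limit, giving 35.8 g.

35.8 g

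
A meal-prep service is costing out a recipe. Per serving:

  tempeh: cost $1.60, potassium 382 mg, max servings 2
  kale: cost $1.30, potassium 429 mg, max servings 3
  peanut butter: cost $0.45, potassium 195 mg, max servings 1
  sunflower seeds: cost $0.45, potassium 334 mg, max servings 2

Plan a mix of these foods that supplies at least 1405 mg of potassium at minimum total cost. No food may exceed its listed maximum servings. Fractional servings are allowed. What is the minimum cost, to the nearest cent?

$2.99

Cost per mg of potassium: sunflower seeds $0.0013, peanut butter $0.0023, kale $0.0030, tempeh $0.0042.
Take 2 servings of sunflower seeds: +668.0 mg potassium for $0.90 (total $0.90, still need 737.0 mg).
Take 1 serving of peanut butter: +195.0 mg potassium for $0.45 (total $1.35, still need 542.0 mg).
Take 1.263 servings of kale: +542.0 mg potassium for $1.64 (total $2.99, still need 0.0 mg).
Greedy by cheapest-per-mg is optimal for a single linear constraint, so the minimum cost is $2.99.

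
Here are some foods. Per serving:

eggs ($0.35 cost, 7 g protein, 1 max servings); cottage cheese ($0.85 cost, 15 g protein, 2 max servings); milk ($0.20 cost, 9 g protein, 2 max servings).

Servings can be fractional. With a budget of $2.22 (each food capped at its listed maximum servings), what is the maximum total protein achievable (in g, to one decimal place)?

50.9 g

Protein per dollar: milk 45, eggs 20, cottage cheese 17.65.
Take 2 servings of milk: spends $0.40, +18.0 g protein (running total 18.0 g).
Take 1 serving of eggs: spends $0.35, +7.0 g protein (running total 25.0 g).
Take 1.729 servings of cottage cheese: spends $1.47, +25.9 g protein (running total 50.9 g).
Filling greedily by protein-per-dollar is optimal for one linear limit, giving 50.9 g.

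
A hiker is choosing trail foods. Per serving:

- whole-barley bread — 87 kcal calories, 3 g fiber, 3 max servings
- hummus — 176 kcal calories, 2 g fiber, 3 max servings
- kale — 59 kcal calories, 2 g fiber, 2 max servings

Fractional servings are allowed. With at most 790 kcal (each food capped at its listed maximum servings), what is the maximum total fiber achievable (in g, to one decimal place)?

17.7 g

Fiber per kcal: whole-barley bread 0.03448, kale 0.0339, hummus 0.01136.
Take 3 servings of whole-barley bread: uses 261 kcal, +9.0 g fiber (running total 9.0 g).
Take 2 servings of kale: uses 118 kcal, +4.0 g fiber (running total 13.0 g).
Take 2.335 servings of hummus: uses 411 kcal, +4.7 g fiber (running total 17.7 g).
Greedy by best ratio exhausts the calories allowance optimally: 17.7 g.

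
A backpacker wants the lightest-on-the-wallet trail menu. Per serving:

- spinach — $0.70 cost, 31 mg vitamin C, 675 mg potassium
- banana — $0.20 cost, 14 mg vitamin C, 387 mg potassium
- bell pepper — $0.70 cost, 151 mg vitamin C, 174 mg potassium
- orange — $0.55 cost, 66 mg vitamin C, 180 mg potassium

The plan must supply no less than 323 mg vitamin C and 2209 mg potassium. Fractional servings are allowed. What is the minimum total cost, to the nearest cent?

$2.17

This is a tiny linear program; its minimum lies at a vertex of the feasible set. List the vertices and price them.
spinach only: max(323/31, 2209/675) = 10.42 servings → $7.29.
banana only: max(323/14, 2209/387) = 23.07 servings → $4.61.
bell pepper only: max(323/151, 2209/174) = 12.7 servings → $8.89.
orange only: max(323/66, 2209/180) = 12.27 servings → $6.75.
spinach + banana: the both-tight solution has a negative serving — not a feasible corner.
spinach + bell pepper with both tight: 2.873 servings and 1.549 servings → $3.10.
spinach + orange with both tight: 2.249 servings and 3.837 servings → $3.69.
banana + bell pepper with both tight: 4.953 servings and 1.68 servings → $2.17.
banana + orange with both tight: 3.807 servings and 4.086 servings → $3.01.
bell pepper + orange: intersection lies outside the first quadrant.
Cheapest feasible corner: $2.17.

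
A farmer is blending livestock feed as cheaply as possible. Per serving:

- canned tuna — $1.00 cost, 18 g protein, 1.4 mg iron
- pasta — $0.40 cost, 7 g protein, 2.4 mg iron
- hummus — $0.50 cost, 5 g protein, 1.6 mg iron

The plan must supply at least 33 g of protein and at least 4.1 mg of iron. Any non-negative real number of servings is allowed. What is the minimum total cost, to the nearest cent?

$1.84

Minimising a linear cost over {protein ≥ 33, iron ≥ 4.1, servings ≥ 0} — the optimum is at a vertex, using one or two foods.
canned tuna only: max(33/18, 4.1/1.4) = 2.929 servings → $2.93.
pasta only: max(33/7, 4.1/2.4) = 4.714 servings → $1.89.
hummus only: max(33/5, 4.1/1.6) = 6.6 servings → $3.30.
canned tuna + pasta with both tight: 1.512 servings and 0.8263 servings → $1.84.
canned tuna + hummus with both tight: 1.482 servings and 1.266 servings → $2.11.
pasta + hummus: the both-tight solution has a negative serving — not a feasible corner.
The minimum over all feasible corners is $1.84.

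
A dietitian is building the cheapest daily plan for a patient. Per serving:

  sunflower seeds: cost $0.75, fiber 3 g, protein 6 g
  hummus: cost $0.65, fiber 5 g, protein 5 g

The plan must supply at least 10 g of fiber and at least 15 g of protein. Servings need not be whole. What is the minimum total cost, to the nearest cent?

sunflower seeds only: max(10/3, 15/6) = 3.333 servings → $2.50.
hummus only: max(10/5, 15/5) = 3 servings → $1.95.
sunflower seeds + hummus with both tight: 1.667 servings and 1 serving → $1.90.
So the least-cost plan costs $1.90.

$1.90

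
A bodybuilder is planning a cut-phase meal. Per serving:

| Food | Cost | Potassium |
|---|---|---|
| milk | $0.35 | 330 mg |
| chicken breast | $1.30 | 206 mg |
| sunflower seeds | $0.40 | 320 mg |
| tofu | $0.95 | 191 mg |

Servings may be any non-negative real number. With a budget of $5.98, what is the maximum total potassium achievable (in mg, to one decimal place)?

Potassium per dollar: milk 942.9, sunflower seeds 800, tofu 201.1, chicken breast 158.5.
With no serving limits, spend the whole cost allowance on milk: $5.98 / $0.35 × 330 mg = 5638.3 mg.

5638.3 mg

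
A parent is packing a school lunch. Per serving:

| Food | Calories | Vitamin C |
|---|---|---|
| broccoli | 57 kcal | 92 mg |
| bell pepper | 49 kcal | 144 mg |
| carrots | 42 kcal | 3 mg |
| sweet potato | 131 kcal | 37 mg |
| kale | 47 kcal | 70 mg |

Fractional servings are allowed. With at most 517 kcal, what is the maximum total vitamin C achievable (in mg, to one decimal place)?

1519.3 mg

Vitamin C per kcal: bell pepper 2.939, broccoli 1.614, kale 1.489, sweet potato 0.2824, carrots 0.07143.
With no serving limits, spend the whole calories allowance on bell pepper: 517 kcal / 49 kcal × 144 mg = 1519.3 mg.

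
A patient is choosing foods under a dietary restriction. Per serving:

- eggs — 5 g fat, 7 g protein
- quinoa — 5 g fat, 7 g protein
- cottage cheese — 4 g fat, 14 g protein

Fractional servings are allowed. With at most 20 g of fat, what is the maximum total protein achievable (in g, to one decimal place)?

Protein per g fat: cottage cheese 3.5, eggs 1.4, quinoa 1.4.
With no serving limits, spend the whole fat allowance on cottage cheese: 20 g / 4 g × 14 g = 70.0 g.

70.0 g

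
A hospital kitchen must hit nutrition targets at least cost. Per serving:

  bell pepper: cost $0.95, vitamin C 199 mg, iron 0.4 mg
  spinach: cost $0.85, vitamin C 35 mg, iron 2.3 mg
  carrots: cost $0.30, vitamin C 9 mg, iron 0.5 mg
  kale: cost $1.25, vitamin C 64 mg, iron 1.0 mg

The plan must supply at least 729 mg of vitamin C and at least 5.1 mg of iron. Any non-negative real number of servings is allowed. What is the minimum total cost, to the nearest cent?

Two binding constraints pin down two serving amounts, so the optimal mix uses at most two foods. The candidates are each food alone (scaled to the tighter of vitamin C/iron) and each pair with both constraints tight.
bell pepper only: max(729/199, 5.1/0.4) = 12.75 servings → $12.11.
spinach only: max(729/35, 5.1/2.3) = 20.83 servings → $17.70.
carrots only: max(729/9, 5.1/0.5) = 81 servings → $24.30.
kale only: max(729/64, 5.1/1.0) = 11.39 servings → $14.24.
bell pepper + spinach with both tight: 3.377 servings and 1.63 servings → $4.59.
bell pepper + carrots with both tight: 3.322 servings and 7.542 servings → $5.42.
bell pepper + kale with both tight: 2.322 servings and 4.171 servings → $7.42.
spinach + carrots with both targets exact would need a negative amount; discard.
spinach + kale: intersection lies outside the first quadrant.
carrots + kale with both targets exact would need a negative amount; discard.
Cheapest feasible corner: $4.59.

$4.59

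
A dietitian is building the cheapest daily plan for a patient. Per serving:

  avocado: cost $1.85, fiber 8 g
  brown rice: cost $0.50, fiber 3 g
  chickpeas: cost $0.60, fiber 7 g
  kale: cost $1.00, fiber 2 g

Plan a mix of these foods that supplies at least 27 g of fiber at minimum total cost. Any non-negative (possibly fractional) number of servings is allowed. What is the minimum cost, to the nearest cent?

Cost per g of fiber: chickpeas $0.0857, brown rice $0.1667, avocado $0.2313, kale $0.5000.
With no serving limits, use only chickpeas: 27 g / 7 g = 3.857 servings × $0.60 = $2.31.

$2.31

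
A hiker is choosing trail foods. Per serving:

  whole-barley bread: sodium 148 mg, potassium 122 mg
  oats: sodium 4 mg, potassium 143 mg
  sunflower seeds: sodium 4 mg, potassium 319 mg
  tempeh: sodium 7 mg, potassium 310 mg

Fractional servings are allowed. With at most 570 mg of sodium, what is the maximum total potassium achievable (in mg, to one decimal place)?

Potassium per mg sodium: sunflower seeds 79.75, tempeh 44.29, oats 35.75, whole-barley bread 0.8243.
With no serving limits, spend the whole sodium allowance on sunflower seeds: 570 mg / 4 mg × 319 mg = 45457.5 mg.

45457.5 mg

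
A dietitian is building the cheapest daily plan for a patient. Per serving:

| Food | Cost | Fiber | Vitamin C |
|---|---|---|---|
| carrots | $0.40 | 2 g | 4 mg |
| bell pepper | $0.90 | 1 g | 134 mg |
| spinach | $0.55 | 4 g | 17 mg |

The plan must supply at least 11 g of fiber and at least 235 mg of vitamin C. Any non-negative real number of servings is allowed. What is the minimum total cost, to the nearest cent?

carrots only: max(11/2, 235/4) = 58.75 servings → $23.50.
bell pepper only: max(11/1, 235/134) = 11 servings → $9.90.
spinach only: max(11/4, 235/17) = 13.82 servings → $7.60.
carrots + bell pepper with both tight: 4.693 servings and 1.614 servings → $3.33.
carrots + spinach with both targets exact would need a negative amount; discard.
bell pepper + spinach with both tight: 1.451 servings and 2.387 servings → $2.62.
The minimum over all feasible corners is $2.62.

$2.62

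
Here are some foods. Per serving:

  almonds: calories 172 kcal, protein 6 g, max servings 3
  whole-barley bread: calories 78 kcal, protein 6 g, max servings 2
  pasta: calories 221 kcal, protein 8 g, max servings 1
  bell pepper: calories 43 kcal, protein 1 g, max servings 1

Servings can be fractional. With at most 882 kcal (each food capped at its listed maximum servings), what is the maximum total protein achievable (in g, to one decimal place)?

37.6 g

Protein per kcal: whole-barley bread 0.07692, pasta 0.0362, almonds 0.03488, bell pepper 0.02326.
Take 2 servings of whole-barley bread: uses 156 kcal, +12.0 g protein (running total 12.0 g).
Take 1 serving of pasta: uses 221 kcal, +8.0 g protein (running total 20.0 g).
Take 2.936 servings of almonds: uses 505 kcal, +17.6 g protein (running total 37.6 g).
Filling greedily by protein-per-kcal is optimal for one linear limit, giving 37.6 g.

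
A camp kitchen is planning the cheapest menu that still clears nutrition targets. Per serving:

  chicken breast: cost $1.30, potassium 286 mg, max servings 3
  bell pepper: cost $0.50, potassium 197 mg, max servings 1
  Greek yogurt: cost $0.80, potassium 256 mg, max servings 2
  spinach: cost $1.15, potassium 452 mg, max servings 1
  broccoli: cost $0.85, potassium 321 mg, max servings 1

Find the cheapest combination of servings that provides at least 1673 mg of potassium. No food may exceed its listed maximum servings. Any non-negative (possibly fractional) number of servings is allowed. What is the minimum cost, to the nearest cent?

$4.97

Cost per mg of potassium: bell pepper $0.0025, spinach $0.0025, broccoli $0.0026, Greek yogurt $0.0031, chicken breast $0.0045.
Take 1 serving of bell pepper: +197.0 mg potassium for $0.50 (total $0.50, still need 1476.0 mg).
Take 1 serving of spinach: +452.0 mg potassium for $1.15 (total $1.65, still need 1024.0 mg).
Take 1 serving of broccoli: +321.0 mg potassium for $0.85 (total $2.50, still need 703.0 mg).
Take 2 servings of Greek yogurt: +512.0 mg potassium for $1.60 (total $4.10, still need 191.0 mg).
Take 0.6678 servings of chicken breast: +191.0 mg potassium for $0.87 (total $4.97, still need 0.0 mg).
Filling from the cheapest source first is optimal under one linear minimum: $4.97.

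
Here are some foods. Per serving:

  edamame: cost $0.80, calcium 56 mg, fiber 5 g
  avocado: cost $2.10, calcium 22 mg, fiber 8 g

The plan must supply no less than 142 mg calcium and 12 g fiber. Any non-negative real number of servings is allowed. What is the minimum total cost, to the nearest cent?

The cheapest plan sits at a corner of the feasible region — with two constraints it uses at most two foods.
edamame only: max(142/56, 12/5) = 2.536 servings → $2.03.
avocado only: max(142/22, 12/8) = 6.455 servings → $13.55.
edamame + avocado with both targets exact would need a negative amount; discard.
So the least-cost plan costs $2.03.

$2.03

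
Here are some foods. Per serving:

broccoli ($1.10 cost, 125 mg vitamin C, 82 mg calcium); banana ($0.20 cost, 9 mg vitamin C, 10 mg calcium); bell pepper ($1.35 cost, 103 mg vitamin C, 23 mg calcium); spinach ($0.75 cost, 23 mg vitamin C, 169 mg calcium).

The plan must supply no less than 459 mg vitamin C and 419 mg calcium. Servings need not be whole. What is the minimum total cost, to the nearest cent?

$4.46

An LP optimum is at a vertex; with two nutrient constraints at most two foods are used. Check each candidate.
broccoli only: max(459/125, 419/82) = 5.11 servings → $5.62.
banana only: max(459/9, 419/10) = 51 servings → $10.20.
bell pepper only: max(459/103, 419/23) = 18.22 servings → $24.59.
spinach only: max(459/23, 419/169) = 19.96 servings → $14.97.
broccoli + banana with both tight: 1.6 servings and 28.78 servings → $7.52.
broccoli + bell pepper with both targets exact would need a negative amount; discard.
broccoli + spinach with both tight: 3.531 servings and 0.766 servings → $4.46.
banana + bell pepper with both tight: 39.61 servings and 0.9951 servings → $9.27.
banana + spinach: the both-tight solution has a negative serving — not a feasible corner.
bell pepper + spinach with both tight: 4.025 servings and 1.932 servings → $6.88.
Cheapest feasible corner: $4.46.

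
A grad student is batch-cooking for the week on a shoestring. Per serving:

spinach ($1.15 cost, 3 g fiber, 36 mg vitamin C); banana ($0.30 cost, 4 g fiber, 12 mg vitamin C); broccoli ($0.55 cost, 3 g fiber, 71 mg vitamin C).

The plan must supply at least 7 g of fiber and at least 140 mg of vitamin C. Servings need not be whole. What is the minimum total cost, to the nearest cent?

$1.15

Check every corner: each single food scaled to meet both minima, and each pair solved so both constraints bind.
spinach only: max(7/3, 140/36) = 3.889 servings → $4.47.
banana only: max(7/4, 140/12) = 11.67 servings → $3.50.
broccoli only: max(7/3, 140/71) = 2.333 servings → $1.28.
spinach + banana: intersection lies outside the first quadrant.
spinach + broccoli with both tight: 0.7333 servings and 1.6 servings → $1.72.
banana + broccoli with both tight: 0.3105 servings and 1.919 servings → $1.15.
So the least-cost plan costs $1.15.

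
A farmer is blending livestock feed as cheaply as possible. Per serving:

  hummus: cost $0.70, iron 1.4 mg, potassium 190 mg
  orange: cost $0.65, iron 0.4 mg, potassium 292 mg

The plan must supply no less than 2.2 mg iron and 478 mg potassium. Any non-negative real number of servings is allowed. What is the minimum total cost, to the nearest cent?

$1.44

This is a tiny linear program; its minimum lies at a vertex of the feasible set. List the vertices and price them.
hummus only: max(2.2/1.4, 478/190) = 2.516 servings → $1.76.
orange only: max(2.2/0.4, 478/292) = 5.5 servings → $3.58.
hummus + orange with both tight: 1.356 servings and 0.7548 servings → $1.44.
The minimum over all feasible corners is $1.44.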